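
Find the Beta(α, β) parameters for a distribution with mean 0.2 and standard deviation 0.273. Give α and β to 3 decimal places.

α = 0.229, β = 0.917

Variance = 0.273² = 0.074529. The moment-matching identity α+β = μ(1−μ)/Var − 1 gives
α+β = 0.16/0.074529 − 1 = 1.1468, so α = μ·1.1468 = 0.229 and β = (1−μ)·1.1468 = 0.917.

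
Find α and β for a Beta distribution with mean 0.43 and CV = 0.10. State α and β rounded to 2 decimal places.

σ = CV·μ = 0.10×0.43 = 0.04300, so σ² = 0.001849.
s+1 = μ(1−μ)/σ² = 0.2451/0.001849 = 132.5581, so s = α+β = 131.5581.
α = μs = 56.57, β = (1−μ)s = 74.99.

α = 56.57, β = 74.99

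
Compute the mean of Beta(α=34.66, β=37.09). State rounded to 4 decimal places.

The Beta mean is α/(α+β) = 34.66/(34.66+37.09) = 0.4831.

0.4831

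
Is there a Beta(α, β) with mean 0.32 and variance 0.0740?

Yes

The Beta variance bound is σ² < μ(1−μ).
Here μ(1−μ) = 0.32×0.68 = 0.2176, and 0.0740 < 0.2176.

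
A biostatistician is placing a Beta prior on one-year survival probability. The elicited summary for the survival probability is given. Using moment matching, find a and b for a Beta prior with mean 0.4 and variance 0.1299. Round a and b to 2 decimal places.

By moment matching, a+b = μ(1−μ)/σ² − 1 = (0.4·0.6)/0.1299 − 1 = 1.8476 − 1 = 0.8476.
Since a/(a+b) = μ, a = 0.4·0.8476 = 0.34 and b = 0.6·0.8476 = 0.51.

a = 0.34, b = 0.51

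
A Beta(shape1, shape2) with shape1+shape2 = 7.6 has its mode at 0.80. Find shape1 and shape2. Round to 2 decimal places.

shape1 = 5.48, shape2 = 2.12

Since the density peak of Beta(shape1,shape2) is at (shape1−1)/(shape1+shape2−2),
shape1 = 1 + 0.80(7.6−2) = 5.48 and shape2 = 7.6 − 5.48 = 2.12.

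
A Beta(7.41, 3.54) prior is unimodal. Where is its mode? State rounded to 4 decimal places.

The density x^(α−1)(1−x)^(β−1) is maximised at (α−1)/(α+β−2) = 6.41/8.95 = 0.7162.

0.7162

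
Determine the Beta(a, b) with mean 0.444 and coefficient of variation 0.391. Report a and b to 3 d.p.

a = 3.193, b = 3.998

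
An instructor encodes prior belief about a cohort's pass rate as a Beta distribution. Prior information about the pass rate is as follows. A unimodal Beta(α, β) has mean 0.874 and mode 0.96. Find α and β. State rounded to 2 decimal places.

α = 9.35, β = 1.35

With s = α+β: μ = α/s and mode = (α−1)/(s−2). Eliminating α = μs,
μs − 1 = m(s−2) ⇒ s(μ−m) = 1−2m ⇒ s = -0.92/-0.086 = 10.6977.
So α = μs = 9.35, β = (1−μ)s = 1.35.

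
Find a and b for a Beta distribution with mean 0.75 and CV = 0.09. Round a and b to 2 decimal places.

a = 30.11, b = 10.04

σ = CV·μ = 0.09×0.75 = 0.06750, so σ² = 0.004556.
s+1 = μ(1−μ)/σ² = 0.1875/0.004556 = 41.1523, so s = a+b = 40.1523.
a = μs = 30.11, b = (1−μ)s = 10.04.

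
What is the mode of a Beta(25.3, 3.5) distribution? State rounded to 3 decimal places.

The density x^(α−1)(1−x)^(β−1) is maximised at (α−1)/(α+β−2) = 24.3/26.8 = 0.907.

0.907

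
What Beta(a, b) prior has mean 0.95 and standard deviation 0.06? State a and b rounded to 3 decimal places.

First σ² = 0.0036. Setting a = μn, b = (1−μ)n with n = a+b,
μ(1−μ)/(n+1) = 0.0036 ⇒ n+1 = 0.0475/0.0036 = 13.1944 ⇒ n = 12.1944.
Hence a = 0.95×12.1944 = 11.585, b = 0.05×12.1944 = 0.610.

a = 11.585, b = 0.610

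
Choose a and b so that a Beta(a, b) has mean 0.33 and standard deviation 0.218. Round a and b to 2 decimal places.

a = 1.21, b = 2.45

σ² = 0.218² = 0.047524.
With s = a+b, Var = μ(1−μ)/(s+1), so s+1 = (0.33×0.67)/0.047524 = 4.6524 and s = 3.6524.
a = μs = 1.21, b = (1−μ)s = 2.45.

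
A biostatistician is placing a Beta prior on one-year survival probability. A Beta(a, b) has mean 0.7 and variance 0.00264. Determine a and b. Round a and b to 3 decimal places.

By moment matching, a+b = μ(1−μ)/σ² − 1 = (0.7·0.3)/0.00264 − 1 = 79.5455 − 1 = 78.5455.
Since a/(a+b) = μ, a = 0.7·78.5455 = 54.982 and b = 0.3·78.5455 = 23.564.

a = 54.982, b = 23.564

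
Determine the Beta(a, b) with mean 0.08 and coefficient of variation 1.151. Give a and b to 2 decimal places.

a = 0.61, b = 7.07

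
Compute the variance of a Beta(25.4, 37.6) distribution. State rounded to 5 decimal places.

μ = 25.4/63.0 = 0.403175; Var = μ(1−μ)/(α+β+1) = 0.2406248/64.0 = 0.00376.

0.00376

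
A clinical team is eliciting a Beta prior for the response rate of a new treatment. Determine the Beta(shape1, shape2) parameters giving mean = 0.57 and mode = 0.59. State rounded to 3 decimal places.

shape1 = 5.130, shape2 = 3.870

With s = shape1+shape2: μ = shape1/s and mode = (shape1−1)/(s−2). Eliminating shape1 = μs,
μs − 1 = m(s−2) ⇒ s(μ−m) = 1−2m ⇒ s = -0.18/-0.02 = 9.0000.
So shape1 = μs = 5.130, shape2 = (1−μ)s = 3.870.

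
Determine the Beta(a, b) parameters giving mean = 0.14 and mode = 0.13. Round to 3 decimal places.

a = 10.360, b = 63.640

With s = a+b: μ = a/s and mode = (a−1)/(s−2). Eliminating a = μs,
μs − 1 = m(s−2) ⇒ s(μ−m) = 1−2m ⇒ s = 0.74/0.01 = 74.0000.
So a = μs = 10.360, b = (1−μ)s = 63.640.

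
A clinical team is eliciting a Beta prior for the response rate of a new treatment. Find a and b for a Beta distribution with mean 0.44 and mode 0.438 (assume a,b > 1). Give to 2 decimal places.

Let s = a+b. Mean gives a = μs = 0.44s; mode gives (a−1)/(s−2) = 0.438.
Substituting: 0.44s − 1 = 0.438(s−2) = 0.438s − 0.876, so 0.002s = 0.124 and s = 62.0000.
Then a = 0.44×62.0000 = 27.28 and b = s−a = 34.72.

a = 27.28, b = 34.72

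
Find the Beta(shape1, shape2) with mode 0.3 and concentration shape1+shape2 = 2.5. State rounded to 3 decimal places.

shape1 = 1.150, shape2 = 1.350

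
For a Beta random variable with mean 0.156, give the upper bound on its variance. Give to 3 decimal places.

Var = μ(1−μ)/(α+β+1), which approaches μ(1−μ) as α+β → 0.
So the supremum is μ(1−μ) = 0.156×0.844 = 0.132.

0.132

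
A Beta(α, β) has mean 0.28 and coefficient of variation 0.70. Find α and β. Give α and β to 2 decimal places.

Var = (CV·μ)² = (0.70×0.28)² = 0.038416.
α+β = μ(1−μ)/Var − 1 = 0.2016/0.038416 − 1 = 4.2478.
Thus α = 0.28·4.2478 = 1.19 and β = 0.72·4.2478 = 3.06.

α = 1.19, β = 3.06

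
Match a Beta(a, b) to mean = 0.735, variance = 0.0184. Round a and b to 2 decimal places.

Write ν = a+b; then a = μν and Var = μ(1−μ)/(ν+1).
ν = μ(1−μ)/Var − 1 = 0.194775/0.0184 − 1 = 9.5856.
a = 0.735·9.5856 = 7.05, b = 0.265·9.5856 = 2.54.

a = 7.05, b = 2.54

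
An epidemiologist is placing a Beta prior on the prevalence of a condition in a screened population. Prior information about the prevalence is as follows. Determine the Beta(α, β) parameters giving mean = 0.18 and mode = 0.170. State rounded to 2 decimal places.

α = 11.88, β = 54.12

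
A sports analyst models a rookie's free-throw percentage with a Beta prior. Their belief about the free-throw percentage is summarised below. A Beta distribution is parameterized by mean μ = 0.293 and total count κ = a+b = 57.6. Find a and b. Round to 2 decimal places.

a = 16.88, b = 40.72

a = μκ = 0.293×57.6 = 16.88 and b = (1−μ)κ = 0.707×57.6 = 40.72.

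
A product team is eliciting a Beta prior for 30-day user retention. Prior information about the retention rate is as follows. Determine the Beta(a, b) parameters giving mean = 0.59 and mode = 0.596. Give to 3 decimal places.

a = 18.880, b = 13.120

With s = a+b: μ = a/s and mode = (a−1)/(s−2). Eliminating a = μs,
μs − 1 = m(s−2) ⇒ s(μ−m) = 1−2m ⇒ s = -0.192/-0.006 = 32.0000.
So a = μs = 18.880, b = (1−μ)s = 13.120.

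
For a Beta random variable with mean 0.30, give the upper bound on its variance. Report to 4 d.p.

For fixed mean μ the Beta variance is μ(1−μ)/(α+β+1), increasing as α+β decreases.
Its least upper bound (not attained) is μ(1−μ) = 0.30·0.70 = 0.2100.

0.2100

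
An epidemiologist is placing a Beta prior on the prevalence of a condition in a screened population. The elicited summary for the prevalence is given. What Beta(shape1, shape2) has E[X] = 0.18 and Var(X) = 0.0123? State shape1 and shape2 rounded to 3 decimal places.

By moment matching, shape1+shape2 = μ(1−μ)/σ² − 1 = (0.18·0.82)/0.0123 − 1 = 12.0000 − 1 = 11.0000.
Since shape1/(shape1+shape2) = μ, shape1 = 0.18·11.0000 = 1.980 and shape2 = 0.82·11.0000 = 9.020.

shape1 = 1.980, shape2 = 9.020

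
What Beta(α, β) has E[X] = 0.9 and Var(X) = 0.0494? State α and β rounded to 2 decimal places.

α = 0.74, β = 0.08

By moment matching, α+β = μ(1−μ)/σ² − 1 = (0.9·0.1)/0.0494 − 1 = 1.8219 − 1 = 0.8219.
Since α/(α+β) = μ, α = 0.9·0.8219 = 0.74 and β = 0.1·0.8219 = 0.08.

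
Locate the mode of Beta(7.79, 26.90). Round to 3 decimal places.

With α,β > 1, mode = (α−1)/(α+β−2) = 6.79/32.69 = 0.208.

0.208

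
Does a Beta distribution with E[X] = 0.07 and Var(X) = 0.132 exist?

No

The Beta variance bound is σ² < μ(1−μ).
Here μ(1−μ) = 0.07×0.93 = 0.0651, and 0.132 ≥ 0.0651.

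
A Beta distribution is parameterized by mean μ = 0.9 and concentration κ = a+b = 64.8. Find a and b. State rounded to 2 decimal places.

a = μκ = 0.9×64.8 = 58.32 and b = (1−μ)κ = 0.1×64.8 = 6.48.

a = 58.32, b = 6.48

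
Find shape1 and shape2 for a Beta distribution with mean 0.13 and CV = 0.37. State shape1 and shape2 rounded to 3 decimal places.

shape1 = 6.225, shape2 = 41.660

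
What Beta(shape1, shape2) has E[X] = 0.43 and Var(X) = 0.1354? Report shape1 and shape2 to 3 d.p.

By moment matching, shape1+shape2 = μ(1−μ)/σ² − 1 = (0.43·0.57)/0.1354 − 1 = 1.8102 − 1 = 0.8102.
Since shape1/(shape1+shape2) = μ, shape1 = 0.43·0.8102 = 0.348 and shape2 = 0.57·0.8102 = 0.462.

shape1 = 0.348, shape2 = 0.462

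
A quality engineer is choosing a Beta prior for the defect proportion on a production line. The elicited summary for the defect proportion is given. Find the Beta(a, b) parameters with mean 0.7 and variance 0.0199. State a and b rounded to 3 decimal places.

a = 6.687, b = 2.866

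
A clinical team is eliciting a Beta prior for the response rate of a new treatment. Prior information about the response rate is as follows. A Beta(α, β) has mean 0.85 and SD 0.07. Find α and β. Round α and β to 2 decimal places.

Variance = 0.07² = 0.0049. The moment-matching identity α+β = μ(1−μ)/Var − 1 gives
α+β = 0.1275/0.0049 − 1 = 25.0204, so α = μ·25.0204 = 21.27 and β = (1−μ)·25.0204 = 3.75.

α = 21.27, β = 3.75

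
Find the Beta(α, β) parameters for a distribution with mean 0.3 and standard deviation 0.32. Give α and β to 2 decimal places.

α = 0.32, β = 0.74

First σ² = 0.1024. Setting α = μn, β = (1−μ)n with n = α+β,
μ(1−μ)/(n+1) = 0.1024 ⇒ n+1 = 0.21/0.1024 = 2.0508 ⇒ n = 1.0508.
Hence α = 0.3×1.0508 = 0.32, β = 0.7×1.0508 = 0.74.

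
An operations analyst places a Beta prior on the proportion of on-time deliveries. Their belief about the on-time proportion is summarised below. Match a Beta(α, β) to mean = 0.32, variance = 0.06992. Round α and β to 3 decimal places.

α = 0.676, β = 1.436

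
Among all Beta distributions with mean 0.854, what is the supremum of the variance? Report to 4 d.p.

0.1247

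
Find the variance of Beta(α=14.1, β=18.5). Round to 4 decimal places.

0.0073

α+β = 32.6 and αβ = 260.85, so Var = αβ/[(α+β)²(α+β+1)] = 260.85/35708.736 = 0.0073.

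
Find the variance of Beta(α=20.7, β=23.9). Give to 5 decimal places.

Var = αβ/[(α+β)²(α+β+1)] = (20.7×23.9)/(44.6²×45.6) = 494.73/90705.696 = 0.00545.

0.00545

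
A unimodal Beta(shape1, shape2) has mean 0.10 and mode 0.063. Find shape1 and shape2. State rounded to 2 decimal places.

shape1 = 2.36, shape2 = 21.26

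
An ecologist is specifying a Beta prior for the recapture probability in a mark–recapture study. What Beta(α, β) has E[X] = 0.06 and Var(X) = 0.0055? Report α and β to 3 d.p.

α = 0.555, β = 8.699

By moment matching, α+β = μ(1−μ)/σ² − 1 = (0.06·0.94)/0.0055 − 1 = 10.2545 − 1 = 9.2545.
Since α/(α+β) = μ, α = 0.06·9.2545 = 0.555 and β = 0.94·9.2545 = 8.699.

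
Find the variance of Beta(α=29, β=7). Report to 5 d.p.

μ = 29/36 = 0.805556; Var = μ(1−μ)/(α+β+1) = 0.1566358/37 = 0.00423.

0.00423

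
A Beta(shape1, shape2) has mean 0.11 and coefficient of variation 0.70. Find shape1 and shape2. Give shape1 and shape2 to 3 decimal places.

shape1 = 1.706, shape2 = 13.806

σ = CV·μ = 0.70×0.11 = 0.07700, so σ² = 0.005929.
s+1 = μ(1−μ)/σ² = 0.0979/0.005929 = 16.5121, so s = shape1+shape2 = 15.5121.
shape1 = μs = 1.706, shape2 = (1−μ)s = 13.806.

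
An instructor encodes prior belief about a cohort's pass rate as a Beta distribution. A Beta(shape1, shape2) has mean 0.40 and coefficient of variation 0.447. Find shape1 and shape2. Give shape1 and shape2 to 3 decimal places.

σ = CV·μ = 0.447×0.40 = 0.17880, so σ² = 0.031969.
s+1 = μ(1−μ)/σ² = 0.2400/0.031969 = 7.5072, so s = shape1+shape2 = 6.5072.
shape1 = μs = 2.603, shape2 = (1−μ)s = 3.904.

shape1 = 2.603, shape2 = 3.904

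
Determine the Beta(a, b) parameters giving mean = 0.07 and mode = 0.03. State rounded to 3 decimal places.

With s = a+b: μ = a/s and mode = (a−1)/(s−2). Eliminating a = μs,
μs − 1 = m(s−2) ⇒ s(μ−m) = 1−2m ⇒ s = 0.94/0.04 = 23.5000.
So a = μs = 1.645, b = (1−μ)s = 21.855.

a = 1.645, b = 21.855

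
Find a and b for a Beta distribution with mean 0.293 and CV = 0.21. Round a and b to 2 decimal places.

Var = (CV·μ)² = (0.21×0.293)² = 0.003786.
a+b = μ(1−μ)/Var − 1 = 0.207151/0.003786 − 1 = 53.7159.
Thus a = 0.293·53.7159 = 15.74 and b = 0.707·53.7159 = 37.98.

a = 15.74, b = 37.98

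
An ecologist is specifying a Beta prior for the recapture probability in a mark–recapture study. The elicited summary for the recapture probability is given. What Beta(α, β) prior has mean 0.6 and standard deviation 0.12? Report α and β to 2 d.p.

First σ² = 0.0144. Setting α = μn, β = (1−μ)n with n = α+β,
μ(1−μ)/(n+1) = 0.0144 ⇒ n+1 = 0.24/0.0144 = 16.6667 ⇒ n = 15.6667.
Hence α = 0.6×15.6667 = 9.40, β = 0.4×15.6667 = 6.27.

α = 9.40, β = 6.27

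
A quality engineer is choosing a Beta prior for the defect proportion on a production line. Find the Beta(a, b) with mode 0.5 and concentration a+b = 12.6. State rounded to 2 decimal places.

a = 6.30, b = 6.30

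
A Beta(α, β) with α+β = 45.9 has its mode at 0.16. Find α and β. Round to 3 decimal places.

α = 8.024, β = 37.876

Since the density peak of Beta(α,β) is at (α−1)/(α+β−2),
α = 1 + 0.16(45.9−2) = 8.024 and β = 45.9 − 8.024 = 37.876.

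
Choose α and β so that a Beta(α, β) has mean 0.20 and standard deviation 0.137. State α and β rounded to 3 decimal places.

First σ² = 0.018769. Setting α = μn, β = (1−μ)n with n = α+β,
μ(1−μ)/(n+1) = 0.018769 ⇒ n+1 = 0.1600/0.018769 = 8.5247 ⇒ n = 7.5247.
Hence α = 0.20×7.5247 = 1.505, β = 0.80×7.5247 = 6.020.

α = 1.505, β = 6.020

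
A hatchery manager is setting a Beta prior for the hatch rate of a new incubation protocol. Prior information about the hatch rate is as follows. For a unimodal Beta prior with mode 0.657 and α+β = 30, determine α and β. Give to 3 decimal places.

α = 19.396, β = 10.604

For α,β>1 the mode is (α−1)/(α+β−2), so α = mode·(κ−2)+1 = 0.657×28+1 = 19.396.
And β = (1−mode)·(κ−2)+1 = 0.343×28+1 = 10.604.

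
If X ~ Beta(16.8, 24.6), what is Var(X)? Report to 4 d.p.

0.0057

Var = αβ/[(α+β)²(α+β+1)] = (16.8×24.6)/(41.4²×42.4) = 413.28/72671.904 = 0.0057.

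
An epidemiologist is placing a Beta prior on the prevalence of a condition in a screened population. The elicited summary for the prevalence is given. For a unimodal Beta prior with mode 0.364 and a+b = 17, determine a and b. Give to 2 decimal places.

a = 6.46, b = 10.54

Since the density peak of Beta(a,b) is at (a−1)/(a+b−2),
a = 1 + 0.364(17−2) = 6.46 and b = 17 − 6.46 = 10.54.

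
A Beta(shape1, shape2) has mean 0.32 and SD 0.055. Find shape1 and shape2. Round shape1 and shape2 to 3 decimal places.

First σ² = 0.003025. Setting shape1 = μn, shape2 = (1−μ)n with n = shape1+shape2,
μ(1−μ)/(n+1) = 0.003025 ⇒ n+1 = 0.2176/0.003025 = 71.9339 ⇒ n = 70.9339.
Hence shape1 = 0.32×70.9339 = 22.699, shape2 = 0.68×70.9339 = 48.235.

shape1 = 22.699, shape2 = 48.235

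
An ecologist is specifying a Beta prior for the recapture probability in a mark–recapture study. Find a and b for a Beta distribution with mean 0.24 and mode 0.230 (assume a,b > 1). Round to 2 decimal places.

a = 12.96, b = 41.04

With s = a+b: μ = a/s and mode = (a−1)/(s−2). Eliminating a = μs,
μs − 1 = m(s−2) ⇒ s(μ−m) = 1−2m ⇒ s = 0.540/0.010 = 54.0000.
So a = μs = 12.96, b = (1−μ)s = 41.04.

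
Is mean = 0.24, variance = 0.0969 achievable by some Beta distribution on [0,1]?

For any Beta, Var(X) < E[X]·(1−E[X]).
Here μ(1−μ) = 0.24×0.76 = 0.1824, and 0.0969 < 0.1824.

Yes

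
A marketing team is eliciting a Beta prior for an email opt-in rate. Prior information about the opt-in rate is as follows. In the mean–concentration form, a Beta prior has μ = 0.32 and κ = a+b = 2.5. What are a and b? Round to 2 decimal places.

a = 0.80, b = 1.70

Split κ in proportion μ : (1−μ): a = 0.32·2.5 = 0.80, b = 2.5 − 0.80 = 1.70.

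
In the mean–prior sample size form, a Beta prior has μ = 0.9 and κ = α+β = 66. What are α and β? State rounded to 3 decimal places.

α = 59.400, β = 6.600

α = μκ = 0.9×66 = 59.400 and β = (1−μ)κ = 0.1×66 = 6.600.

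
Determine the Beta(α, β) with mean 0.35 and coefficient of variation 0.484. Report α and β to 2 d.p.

σ = CV·μ = 0.484×0.35 = 0.16940, so σ² = 0.028696.
s+1 = μ(1−μ)/σ² = 0.2275/0.028696 = 7.9278, so s = α+β = 6.9278.
α = μs = 2.42, β = (1−μ)s = 4.50.

α = 2.42, β = 4.50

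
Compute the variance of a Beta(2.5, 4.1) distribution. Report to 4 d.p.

0.0310

α+β = 6.6 and αβ = 10.25, so Var = αβ/[(α+β)²(α+β+1)] = 10.25/331.056 = 0.0310.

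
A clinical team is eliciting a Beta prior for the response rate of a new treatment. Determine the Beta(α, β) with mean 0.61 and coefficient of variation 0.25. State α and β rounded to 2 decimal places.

Var = (CV·μ)² = (0.25×0.61)² = 0.023256.
α+β = μ(1−μ)/Var − 1 = 0.2379/0.023256 − 1 = 9.2295.
Thus α = 0.61·9.2295 = 5.63 and β = 0.39·9.2295 = 3.60.

α = 5.63, β = 3.60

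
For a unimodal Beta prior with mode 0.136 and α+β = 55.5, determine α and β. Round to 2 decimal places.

For α,β>1 the mode is (α−1)/(α+β−2), so α = mode·(κ−2)+1 = 0.136×53.5+1 = 8.28.
And β = (1−mode)·(κ−2)+1 = 0.864×53.5+1 = 47.22.

α = 8.28, β = 47.22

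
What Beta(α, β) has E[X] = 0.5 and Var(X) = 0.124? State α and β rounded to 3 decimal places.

Let s = α+β. The Beta variance is μ(1−μ)/(s+1).
So s+1 = μ(1−μ)/σ² = (0.5×0.5)/0.124 = 0.25/0.124 = 2.0161, giving s = 1.0161.
Then α = μs = 0.5×1.0161 = 0.508 and β = (1−μ)s = 0.5×1.0161 = 0.508.

α = 0.508, β = 0.508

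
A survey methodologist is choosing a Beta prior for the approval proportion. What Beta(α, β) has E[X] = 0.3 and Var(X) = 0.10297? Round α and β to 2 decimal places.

α = 0.31, β = 0.73

Write ν = α+β; then α = μν and Var = μ(1−μ)/(ν+1).
ν = μ(1−μ)/Var − 1 = 0.21/0.10297 − 1 = 1.0394.
α = 0.3·1.0394 = 0.31, β = 0.7·1.0394 = 0.73.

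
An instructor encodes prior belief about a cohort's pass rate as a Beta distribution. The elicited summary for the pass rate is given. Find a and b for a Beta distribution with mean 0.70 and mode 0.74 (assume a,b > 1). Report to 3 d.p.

a = 8.400, b = 3.600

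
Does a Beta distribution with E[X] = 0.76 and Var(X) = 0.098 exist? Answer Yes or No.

Yes

The Beta variance bound is σ² < μ(1−μ).
Here μ(1−μ) = 0.76×0.24 = 0.1824, and 0.098 < 0.1824.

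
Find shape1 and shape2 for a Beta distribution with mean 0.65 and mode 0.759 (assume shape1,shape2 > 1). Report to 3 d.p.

With s = shape1+shape2: μ = shape1/s and mode = (shape1−1)/(s−2). Eliminating shape1 = μs,
μs − 1 = m(s−2) ⇒ s(μ−m) = 1−2m ⇒ s = -0.518/-0.109 = 4.7523.
So shape1 = μs = 3.089, shape2 = (1−μ)s = 1.663.

shape1 = 3.089, shape2 = 1.663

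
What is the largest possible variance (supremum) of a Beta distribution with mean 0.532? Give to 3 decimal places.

0.249

For fixed mean μ the Beta variance is μ(1−μ)/(α+β+1), increasing as α+β decreases.
Its least upper bound (not attained) is μ(1−μ) = 0.532·0.468 = 0.249.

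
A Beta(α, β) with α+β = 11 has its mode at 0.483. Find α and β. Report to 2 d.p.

α = 5.35, β = 5.65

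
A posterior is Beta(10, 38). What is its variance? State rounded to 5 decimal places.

0.00337

Var = αβ/[(α+β)²(α+β+1)] = (10×38)/(48²×49) = 380/112896 = 0.00337.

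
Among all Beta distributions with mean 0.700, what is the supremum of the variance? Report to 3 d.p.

0.210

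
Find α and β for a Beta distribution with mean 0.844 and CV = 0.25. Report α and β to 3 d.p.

Var = (CV·μ)² = (0.25×0.844)² = 0.044521.
α+β = μ(1−μ)/Var − 1 = 0.131664/0.044521 − 1 = 1.9573.
Thus α = 0.844·1.9573 = 1.652 and β = 0.156·1.9573 = 0.305.

α = 1.652, β = 0.305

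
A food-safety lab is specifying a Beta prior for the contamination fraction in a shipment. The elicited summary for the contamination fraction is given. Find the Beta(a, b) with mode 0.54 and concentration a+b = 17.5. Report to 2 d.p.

a = 9.37, b = 8.13

Mode = (a−1)/(κ−2) with κ = a+b, so a−1 = 0.54·15.5 = 8.37.
a = 9.37; b = κ − a = 8.13.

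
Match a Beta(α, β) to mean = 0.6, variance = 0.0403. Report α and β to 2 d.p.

α = 2.97, β = 1.98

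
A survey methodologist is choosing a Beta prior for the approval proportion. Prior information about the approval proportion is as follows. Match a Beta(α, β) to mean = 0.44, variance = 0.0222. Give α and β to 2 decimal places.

α = 4.44, β = 5.66

By moment matching, α+β = μ(1−μ)/σ² − 1 = (0.44·0.56)/0.0222 − 1 = 11.0991 − 1 = 10.0991.
Since α/(α+β) = μ, α = 0.44·10.0991 = 4.44 and β = 0.56·10.0991 = 5.66.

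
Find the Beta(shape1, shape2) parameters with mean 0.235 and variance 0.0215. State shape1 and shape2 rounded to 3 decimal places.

By moment matching, shape1+shape2 = μ(1−μ)/σ² − 1 = (0.235·0.765)/0.0215 − 1 = 8.3616 − 1 = 7.3616.
Since shape1/(shape1+shape2) = μ, shape1 = 0.235·7.3616 = 1.730 and shape2 = 0.765·7.3616 = 5.632.

shape1 = 1.730, shape2 = 5.632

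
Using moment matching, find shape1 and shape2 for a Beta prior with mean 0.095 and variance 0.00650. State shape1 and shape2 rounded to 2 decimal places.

Let s = shape1+shape2. The Beta variance is μ(1−μ)/(s+1).
So s+1 = μ(1−μ)/σ² = (0.095×0.905)/0.00650 = 0.085975/0.00650 = 13.2269, giving s = 12.2269.
Then shape1 = μs = 0.095×12.2269 = 1.16 and shape2 = (1−μ)s = 0.905×12.2269 = 11.07.

shape1 = 1.16, shape2 = 11.07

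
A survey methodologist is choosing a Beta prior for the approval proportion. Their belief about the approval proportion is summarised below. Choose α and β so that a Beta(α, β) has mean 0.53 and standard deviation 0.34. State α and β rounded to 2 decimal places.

First σ² = 0.1156. Setting α = μn, β = (1−μ)n with n = α+β,
μ(1−μ)/(n+1) = 0.1156 ⇒ n+1 = 0.2491/0.1156 = 2.1548 ⇒ n = 1.1548.
Hence α = 0.53×1.1548 = 0.61, β = 0.47×1.1548 = 0.54.

α = 0.61, β = 0.54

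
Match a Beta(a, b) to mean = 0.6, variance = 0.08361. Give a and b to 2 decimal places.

By moment matching, a+b = μ(1−μ)/σ² − 1 = (0.6·0.4)/0.08361 − 1 = 2.8705 − 1 = 1.8705.
Since a/(a+b) = μ, a = 0.6·1.8705 = 1.12 and b = 0.4·1.8705 = 0.75.

a = 1.12, b = 0.75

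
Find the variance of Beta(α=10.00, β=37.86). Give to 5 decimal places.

0.00338

Var = αβ/[(α+β)²(α+β+1)] = (10.00×37.86)/(47.86²×48.86) = 378.6000/111917.719256 = 0.00338.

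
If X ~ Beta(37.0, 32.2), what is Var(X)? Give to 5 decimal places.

0.00354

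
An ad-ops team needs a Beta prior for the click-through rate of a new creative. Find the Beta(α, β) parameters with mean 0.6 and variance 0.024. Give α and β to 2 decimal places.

α = 5.40, β = 3.60

By moment matching, α+β = μ(1−μ)/σ² − 1 = (0.6·0.4)/0.024 − 1 = 10.0000 − 1 = 9.0000.
Since α/(α+β) = μ, α = 0.6·9.0000 = 5.40 and β = 0.4·9.0000 = 3.60.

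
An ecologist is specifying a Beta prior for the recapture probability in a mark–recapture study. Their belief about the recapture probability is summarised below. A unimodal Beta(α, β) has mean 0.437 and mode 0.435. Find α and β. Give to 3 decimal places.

α = 28.405, β = 36.595

With s = α+β: μ = α/s and mode = (α−1)/(s−2). Eliminating α = μs,
μs − 1 = m(s−2) ⇒ s(μ−m) = 1−2m ⇒ s = 0.130/0.002 = 65.0000.
So α = μs = 28.405, β = (1−μ)s = 36.595.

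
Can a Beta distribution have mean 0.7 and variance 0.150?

A Beta with mean μ has variance μ(1−μ)/(α+β+1) < μ(1−μ).
Here μ(1−μ) = 0.7×0.3 = 0.21, and 0.150 < 0.21.

Yes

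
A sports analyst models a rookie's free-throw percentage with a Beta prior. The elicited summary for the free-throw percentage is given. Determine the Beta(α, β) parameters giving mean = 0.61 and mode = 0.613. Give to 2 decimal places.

α = 45.95, β = 29.38

With s = α+β: μ = α/s and mode = (α−1)/(s−2). Eliminating α = μs,
μs − 1 = m(s−2) ⇒ s(μ−m) = 1−2m ⇒ s = -0.226/-0.003 = 75.3333.
So α = μs = 45.95, β = (1−μ)s = 29.38.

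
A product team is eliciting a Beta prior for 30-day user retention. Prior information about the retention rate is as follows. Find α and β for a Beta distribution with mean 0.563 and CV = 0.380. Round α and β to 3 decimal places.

α = 2.463, β = 1.912

σ = CV·μ = 0.380×0.563 = 0.21394, so σ² = 0.045770.
s+1 = μ(1−μ)/σ² = 0.246031/0.045770 = 5.3753, so s = α+β = 4.3753.
α = μs = 2.463, β = (1−μ)s = 1.912.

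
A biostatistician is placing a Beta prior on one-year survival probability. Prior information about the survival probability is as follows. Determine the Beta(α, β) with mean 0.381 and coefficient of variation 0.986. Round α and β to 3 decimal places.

α = 0.256, β = 0.415

σ = CV·μ = 0.986×0.381 = 0.37567, so σ² = 0.141125.
s+1 = μ(1−μ)/σ² = 0.235839/0.141125 = 1.6711, so s = α+β = 0.6711.
α = μs = 0.256, β = (1−μ)s = 0.415.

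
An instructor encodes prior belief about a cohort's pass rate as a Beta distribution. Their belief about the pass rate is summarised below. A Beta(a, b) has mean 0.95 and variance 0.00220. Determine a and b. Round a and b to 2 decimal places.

a = 19.56, b = 1.03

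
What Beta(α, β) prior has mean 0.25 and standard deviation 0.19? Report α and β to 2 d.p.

α = 1.05, β = 3.15

First σ² = 0.0361. Setting α = μn, β = (1−μ)n with n = α+β,
μ(1−μ)/(n+1) = 0.0361 ⇒ n+1 = 0.1875/0.0361 = 5.1939 ⇒ n = 4.1939.
Hence α = 0.25×4.1939 = 1.05, β = 0.75×4.1939 = 3.15.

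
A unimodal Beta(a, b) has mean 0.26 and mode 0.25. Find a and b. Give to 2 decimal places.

a = 13.00, b = 37.00

Let s = a+b. Mean gives a = μs = 0.26s; mode gives (a−1)/(s−2) = 0.25.
Substituting: 0.26s − 1 = 0.25(s−2) = 0.25s − 0.50, so 0.01s = 0.50 and s = 50.0000.
Then a = 0.26×50.0000 = 13.00 and b = s−a = 37.00.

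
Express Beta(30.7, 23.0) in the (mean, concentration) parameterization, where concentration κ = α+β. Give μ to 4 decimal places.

μ = 0.5717, κ = 53.7

κ = α+β = 30.7+23.0 = 53.7; μ = α/κ = 30.7/53.7 = 0.5717.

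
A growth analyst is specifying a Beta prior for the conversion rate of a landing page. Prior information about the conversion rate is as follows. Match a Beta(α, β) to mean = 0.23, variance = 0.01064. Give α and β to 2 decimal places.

α = 3.60, β = 12.05

By moment matching, α+β = μ(1−μ)/σ² − 1 = (0.23·0.77)/0.01064 − 1 = 16.6447 − 1 = 15.6447.
Since α/(α+β) = μ, α = 0.23·15.6447 = 3.60 and β = 0.77·15.6447 = 12.05.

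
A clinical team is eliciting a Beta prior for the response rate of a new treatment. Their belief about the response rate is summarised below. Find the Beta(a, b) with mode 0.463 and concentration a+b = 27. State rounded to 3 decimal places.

a = 12.575, b = 14.425

For a,b>1 the mode is (a−1)/(a+b−2), so a = mode·(κ−2)+1 = 0.463×25+1 = 12.575.
And b = (1−mode)·(κ−2)+1 = 0.537×25+1 = 14.425.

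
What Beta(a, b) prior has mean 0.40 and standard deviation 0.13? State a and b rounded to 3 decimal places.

σ² = 0.13² = 0.0169.
With s = a+b, Var = μ(1−μ)/(s+1), so s+1 = (0.40×0.60)/0.0169 = 14.2012 and s = 13.2012.
a = μs = 5.280, b = (1−μ)s = 7.921.

a = 5.280, b = 7.921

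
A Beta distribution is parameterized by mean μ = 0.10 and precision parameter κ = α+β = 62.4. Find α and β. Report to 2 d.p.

α = 6.24, β = 56.16

Split κ in proportion μ : (1−μ): α = 0.10·62.4 = 6.24, β = 62.4 − 6.24 = 56.16.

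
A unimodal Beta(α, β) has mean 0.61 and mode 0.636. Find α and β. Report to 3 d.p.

Let s = α+β. Mean gives α = μs = 0.61s; mode gives (α−1)/(s−2) = 0.636.
Substituting: 0.61s − 1 = 0.636(s−2) = 0.636s − 1.272, so -0.026s = -0.272 and s = 10.4615.
Then α = 0.61×10.4615 = 6.382 and β = s−α = 4.080.

α = 6.382, β = 4.080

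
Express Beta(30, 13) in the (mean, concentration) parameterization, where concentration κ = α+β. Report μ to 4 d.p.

μ = 0.6977, κ = 43

κ = α+β = 30+13 = 43; μ = α/κ = 30/43 = 0.6977.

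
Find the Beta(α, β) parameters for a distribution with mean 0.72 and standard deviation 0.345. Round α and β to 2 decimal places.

α = 0.50, β = 0.19

Variance = 0.345² = 0.119025. The moment-matching identity α+β = μ(1−μ)/Var − 1 gives
α+β = 0.2016/0.119025 − 1 = 0.6938, so α = μ·0.6938 = 0.50 and β = (1−μ)·0.6938 = 0.19.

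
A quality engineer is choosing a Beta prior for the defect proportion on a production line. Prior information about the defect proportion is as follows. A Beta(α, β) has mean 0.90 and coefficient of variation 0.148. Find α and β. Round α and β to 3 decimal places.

α = 3.665, β = 0.407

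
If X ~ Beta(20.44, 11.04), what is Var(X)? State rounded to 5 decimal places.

0.00701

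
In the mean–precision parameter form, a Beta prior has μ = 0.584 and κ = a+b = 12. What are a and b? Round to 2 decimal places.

Split κ in proportion μ : (1−μ): a = 0.584·12 = 7.01, b = 12 − 7.01 = 4.99.

a = 7.01, b = 4.99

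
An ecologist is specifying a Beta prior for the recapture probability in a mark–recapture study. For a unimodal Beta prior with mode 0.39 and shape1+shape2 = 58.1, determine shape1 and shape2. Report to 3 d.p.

For shape1,shape2>1 the mode is (shape1−1)/(shape1+shape2−2), so shape1 = mode·(κ−2)+1 = 0.39×56.1+1 = 22.879.
And shape2 = (1−mode)·(κ−2)+1 = 0.61×56.1+1 = 35.221.

shape1 = 22.879, shape2 = 35.221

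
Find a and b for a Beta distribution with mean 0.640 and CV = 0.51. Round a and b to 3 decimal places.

a = 0.744, b = 0.419

σ = CV·μ = 0.51×0.640 = 0.32640, so σ² = 0.106537.
s+1 = μ(1−μ)/σ² = 0.230400/0.106537 = 2.1626, so s = a+b = 1.1626.
a = μs = 0.744, b = (1−μ)s = 0.419.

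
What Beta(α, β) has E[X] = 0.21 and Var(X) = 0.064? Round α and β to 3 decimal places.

α = 0.334, β = 1.258

Write ν = α+β; then α = μν and Var = μ(1−μ)/(ν+1).
ν = μ(1−μ)/Var − 1 = 0.1659/0.064 − 1 = 1.5922.
α = 0.21·1.5922 = 0.334, β = 0.79·1.5922 = 1.258.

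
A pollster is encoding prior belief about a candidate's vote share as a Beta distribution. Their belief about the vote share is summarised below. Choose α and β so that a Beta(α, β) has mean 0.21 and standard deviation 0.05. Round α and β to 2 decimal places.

α = 13.73, β = 51.63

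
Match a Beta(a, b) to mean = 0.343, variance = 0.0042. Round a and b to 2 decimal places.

Write ν = a+b; then a = μν and Var = μ(1−μ)/(ν+1).
ν = μ(1−μ)/Var − 1 = 0.225351/0.0042 − 1 = 52.6550.
a = 0.343·52.6550 = 18.06, b = 0.657·52.6550 = 34.59.

a = 18.06, b = 34.59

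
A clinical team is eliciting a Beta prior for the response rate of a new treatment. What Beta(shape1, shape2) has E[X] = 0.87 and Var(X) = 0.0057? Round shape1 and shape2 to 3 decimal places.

shape1 = 16.393, shape2 = 2.449

By moment matching, shape1+shape2 = μ(1−μ)/σ² − 1 = (0.87·0.13)/0.0057 − 1 = 19.8421 − 1 = 18.8421.
Since shape1/(shape1+shape2) = μ, shape1 = 0.87·18.8421 = 16.393 and shape2 = 0.13·18.8421 = 2.449.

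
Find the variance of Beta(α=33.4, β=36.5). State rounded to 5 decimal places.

0.00352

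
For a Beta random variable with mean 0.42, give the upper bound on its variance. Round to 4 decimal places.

0.2436

For fixed mean μ the Beta variance is μ(1−μ)/(α+β+1), increasing as α+β decreases.
Its least upper bound (not attained) is μ(1−μ) = 0.42·0.58 = 0.2436.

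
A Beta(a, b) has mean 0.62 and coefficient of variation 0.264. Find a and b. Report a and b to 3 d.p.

Var = (CV·μ)² = (0.264×0.62)² = 0.026791.
a+b = μ(1−μ)/Var − 1 = 0.2356/0.026791 − 1 = 7.7940.
Thus a = 0.62·7.7940 = 4.832 and b = 0.38·7.7940 = 2.962.

a = 4.832, b = 2.962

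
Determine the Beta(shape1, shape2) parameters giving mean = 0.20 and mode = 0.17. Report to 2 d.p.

Let s = shape1+shape2. Mean gives shape1 = μs = 0.20s; mode gives (shape1−1)/(s−2) = 0.17.
Substituting: 0.20s − 1 = 0.17(s−2) = 0.17s − 0.34, so 0.03s = 0.66 and s = 22.0000.
Then shape1 = 0.20×22.0000 = 4.40 and shape2 = s−shape1 = 17.60.

shape1 = 4.40, shape2 = 17.60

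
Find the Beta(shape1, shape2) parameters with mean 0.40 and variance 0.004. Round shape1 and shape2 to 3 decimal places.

shape1 = 23.600, shape2 = 35.400

Let s = shape1+shape2. The Beta variance is μ(1−μ)/(s+1).
So s+1 = μ(1−μ)/σ² = (0.40×0.60)/0.004 = 0.2400/0.004 = 60.0000, giving s = 59.0000.
Then shape1 = μs = 0.40×59.0000 = 23.600 and shape2 = (1−μ)s = 0.60×59.0000 = 35.400.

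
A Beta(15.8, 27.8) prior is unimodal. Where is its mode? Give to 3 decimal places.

The density x^(α−1)(1−x)^(β−1) is maximised at (α−1)/(α+β−2) = 14.8/41.6 = 0.356.

0.356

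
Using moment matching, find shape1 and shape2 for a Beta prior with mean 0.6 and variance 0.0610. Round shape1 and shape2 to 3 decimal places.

shape1 = 1.761, shape2 = 1.174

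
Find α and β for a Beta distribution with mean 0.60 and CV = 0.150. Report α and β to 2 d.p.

σ = CV·μ = 0.150×0.60 = 0.09000, so σ² = 0.008100.
s+1 = μ(1−μ)/σ² = 0.2400/0.008100 = 29.6296, so s = α+β = 28.6296.
α = μs = 17.18, β = (1−μ)s = 11.45.

α = 17.18, β = 11.45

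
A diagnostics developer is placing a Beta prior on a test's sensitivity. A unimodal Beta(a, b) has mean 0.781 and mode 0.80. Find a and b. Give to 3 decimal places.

a = 24.663, b = 6.916

With s = a+b: μ = a/s and mode = (a−1)/(s−2). Eliminating a = μs,
μs − 1 = m(s−2) ⇒ s(μ−m) = 1−2m ⇒ s = -0.60/-0.019 = 31.5789.
So a = μs = 24.663, b = (1−μ)s = 6.916.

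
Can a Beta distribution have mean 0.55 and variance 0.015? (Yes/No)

Yes

The Beta variance bound is σ² < μ(1−μ).
Here μ(1−μ) = 0.55×0.45 = 0.2475, and 0.015 < 0.2475.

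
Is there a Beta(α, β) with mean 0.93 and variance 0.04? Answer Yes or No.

Yes

The Beta variance bound is σ² < μ(1−μ).
Here μ(1−μ) = 0.93×0.07 = 0.0651, and 0.04 < 0.0651.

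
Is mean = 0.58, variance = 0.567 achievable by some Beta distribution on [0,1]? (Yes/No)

No

The Beta variance bound is σ² < μ(1−μ).
Here μ(1−μ) = 0.58×0.42 = 0.2436, and 0.567 ≥ 0.2436.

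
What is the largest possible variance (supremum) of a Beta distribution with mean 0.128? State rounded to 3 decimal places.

Var = μ(1−μ)/(α+β+1), which approaches μ(1−μ) as α+β → 0.
So the supremum is μ(1−μ) = 0.128×0.872 = 0.112.

0.112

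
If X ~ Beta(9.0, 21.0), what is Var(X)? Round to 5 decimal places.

0.00677

μ = 9.0/30.0 = 0.300000; Var = μ(1−μ)/(α+β+1) = 0.2100000/31.0 = 0.00677.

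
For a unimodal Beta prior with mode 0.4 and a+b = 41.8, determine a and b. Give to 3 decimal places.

Since the density peak of Beta(a,b) is at (a−1)/(a+b−2),
a = 1 + 0.4(41.8−2) = 16.920 and b = 41.8 − 16.920 = 24.880.

a = 16.920, b = 24.880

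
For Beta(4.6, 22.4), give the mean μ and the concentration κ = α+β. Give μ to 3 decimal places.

κ = α+β = 4.6+22.4 = 27.0; μ = α/κ = 4.6/27.0 = 0.170.

μ = 0.170, κ = 27.0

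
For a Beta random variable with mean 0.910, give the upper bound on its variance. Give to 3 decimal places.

0.082

For fixed mean μ the Beta variance is μ(1−μ)/(α+β+1), increasing as α+β decreases.
Its least upper bound (not attained) is μ(1−μ) = 0.910·0.090 = 0.082.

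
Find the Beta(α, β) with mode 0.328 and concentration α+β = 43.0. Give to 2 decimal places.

α = 14.45, β = 28.55

For α,β>1 the mode is (α−1)/(α+β−2), so α = mode·(κ−2)+1 = 0.328×41.0+1 = 14.45.
And β = (1−mode)·(κ−2)+1 = 0.672×41.0+1 = 28.55.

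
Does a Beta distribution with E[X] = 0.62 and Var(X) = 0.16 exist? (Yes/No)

Yes

For any Beta, Var(X) < E[X]·(1−E[X]).
Here μ(1−μ) = 0.62×0.38 = 0.2356, and 0.16 < 0.2356.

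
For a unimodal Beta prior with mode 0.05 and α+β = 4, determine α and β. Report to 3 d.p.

Mode = (α−1)/(κ−2) with κ = α+β, so α−1 = 0.05·2 = 0.100.
α = 1.100; β = κ − α = 2.900.

α = 1.100, β = 2.900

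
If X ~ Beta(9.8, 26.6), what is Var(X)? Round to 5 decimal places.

0.00526

μ = 9.8/36.4 = 0.269231; Var = μ(1−μ)/(α+β+1) = 0.1967456/37.4 = 0.00526.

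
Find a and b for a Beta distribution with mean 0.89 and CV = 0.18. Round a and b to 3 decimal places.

a = 2.505, b = 0.310

Var = (CV·μ)² = (0.18×0.89)² = 0.025664.
a+b = μ(1−μ)/Var − 1 = 0.0979/0.025664 − 1 = 2.8147.
Thus a = 0.89·2.8147 = 2.505 and b = 0.11·2.8147 = 0.310.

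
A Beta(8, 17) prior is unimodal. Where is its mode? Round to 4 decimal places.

0.3043

With α,β > 1, mode = (α−1)/(α+β−2) = 7/23 = 0.3043.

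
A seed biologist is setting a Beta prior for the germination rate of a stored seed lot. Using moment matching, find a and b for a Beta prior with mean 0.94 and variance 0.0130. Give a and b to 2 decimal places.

By moment matching, a+b = μ(1−μ)/σ² − 1 = (0.94·0.06)/0.0130 − 1 = 4.3385 − 1 = 3.3385.
Since a/(a+b) = μ, a = 0.94·3.3385 = 3.14 and b = 0.06·3.3385 = 0.20.

a = 3.14, b = 0.20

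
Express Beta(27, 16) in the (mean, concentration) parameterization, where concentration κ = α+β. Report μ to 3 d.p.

κ = α+β = 27+16 = 43; μ = α/κ = 27/43 = 0.628.

μ = 0.628, κ = 43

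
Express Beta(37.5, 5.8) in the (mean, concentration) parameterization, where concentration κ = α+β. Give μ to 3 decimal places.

κ = α+β = 37.5+5.8 = 43.3; μ = α/κ = 37.5/43.3 = 0.866.

μ = 0.866, κ = 43.3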